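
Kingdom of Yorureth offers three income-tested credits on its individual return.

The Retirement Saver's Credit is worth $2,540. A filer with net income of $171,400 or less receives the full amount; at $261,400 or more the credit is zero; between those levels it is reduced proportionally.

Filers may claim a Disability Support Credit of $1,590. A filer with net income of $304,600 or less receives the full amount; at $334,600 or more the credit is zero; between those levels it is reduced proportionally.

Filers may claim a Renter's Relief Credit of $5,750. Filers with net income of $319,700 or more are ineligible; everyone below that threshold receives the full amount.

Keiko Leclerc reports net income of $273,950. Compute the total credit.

$7,340

Retirement Saver's Credit: $273,950 is at or above $261,400, so the credit is $0.
Disability Support Credit: $273,950 is at or below the $304,600 threshold, so the full $1,590 applies.
Renter's Relief Credit: $273,950 is below the $319,700 cutoff, so the full $5,750 applies.
Total: $0 + $1,590 + $5,750 = $7,340.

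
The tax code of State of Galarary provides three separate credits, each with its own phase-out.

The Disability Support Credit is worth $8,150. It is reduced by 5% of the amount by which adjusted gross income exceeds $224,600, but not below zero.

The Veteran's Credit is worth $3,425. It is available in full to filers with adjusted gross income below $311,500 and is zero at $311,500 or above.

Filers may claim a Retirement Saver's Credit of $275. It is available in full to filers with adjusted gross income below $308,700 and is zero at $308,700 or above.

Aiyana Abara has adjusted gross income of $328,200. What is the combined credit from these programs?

$2,970

Disability Support Credit: 5% of the $103,600 excess over $224,600 is $5,180; credit = $8,150 − $5,180 = $2,970.
Veteran's Credit: $328,200 meets or exceeds the $311,500 cutoff, so the credit is $0.
Retirement Saver's Credit: $328,200 meets or exceeds the $308,700 cutoff, so the credit is $0.
Total: $2,970 + $0 + $0 = $2,970.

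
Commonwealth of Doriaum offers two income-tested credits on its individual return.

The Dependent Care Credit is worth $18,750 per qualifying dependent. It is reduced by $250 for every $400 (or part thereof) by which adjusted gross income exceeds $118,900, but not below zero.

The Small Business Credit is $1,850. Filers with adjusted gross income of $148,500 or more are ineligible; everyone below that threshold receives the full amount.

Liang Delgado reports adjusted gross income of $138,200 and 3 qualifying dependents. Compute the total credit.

Dependent Care Credit: base = 3 × $18,750 = $56,250. income exceeds $118,900 by $19,300, which is 49 full-or-partial $400 increments; reduction = 49 × $250 = $12,250, leaving $44,000.
Small Business Credit: $138,200 is below the $148,500 cutoff, so the full $1,850 applies.
Total: $44,000 + $1,850 = $45,850.

$45,850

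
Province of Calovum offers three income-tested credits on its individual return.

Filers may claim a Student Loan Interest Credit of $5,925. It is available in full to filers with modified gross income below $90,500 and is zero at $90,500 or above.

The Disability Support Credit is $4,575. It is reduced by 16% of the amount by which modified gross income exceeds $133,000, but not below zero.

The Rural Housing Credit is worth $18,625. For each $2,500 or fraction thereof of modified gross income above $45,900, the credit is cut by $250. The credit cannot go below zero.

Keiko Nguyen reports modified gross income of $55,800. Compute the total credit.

Student Loan Interest Credit: $55,800 is below the $90,500 cutoff, so the full $5,925 applies.
Disability Support Credit: $55,800 is at or below the $133,000 threshold, so the full $4,575 applies.
Rural Housing Credit: income exceeds $45,900 by $9,900, which is 4 full-or-partial $2,500 increments; reduction = 4 × $250 = $1,000, leaving $17,625.
Total: $5,925 + $4,575 + $17,625 = $28,125.

$28,125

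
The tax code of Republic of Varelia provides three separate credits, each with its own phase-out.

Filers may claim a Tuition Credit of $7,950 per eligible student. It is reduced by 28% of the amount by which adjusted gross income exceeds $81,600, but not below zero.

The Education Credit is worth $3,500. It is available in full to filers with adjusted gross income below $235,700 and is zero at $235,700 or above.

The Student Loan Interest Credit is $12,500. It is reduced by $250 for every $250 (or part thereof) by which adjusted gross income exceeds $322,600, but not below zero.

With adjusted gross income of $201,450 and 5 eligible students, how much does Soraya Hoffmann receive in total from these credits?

Tuition Credit: base = 5 × $7,950 = $39,750. 28% of the $119,850 excess over $81,600 is $33,558; credit = $39,750 − $33,558 = $6,192.
Education Credit: $201,450 is below the $235,700 cutoff, so the full $3,500 applies.
Student Loan Interest Credit: $201,450 is at or below the $322,600 threshold, so the full $12,500 applies.
Total: $6,192 + $3,500 + $12,500 = $22,192.

$22,192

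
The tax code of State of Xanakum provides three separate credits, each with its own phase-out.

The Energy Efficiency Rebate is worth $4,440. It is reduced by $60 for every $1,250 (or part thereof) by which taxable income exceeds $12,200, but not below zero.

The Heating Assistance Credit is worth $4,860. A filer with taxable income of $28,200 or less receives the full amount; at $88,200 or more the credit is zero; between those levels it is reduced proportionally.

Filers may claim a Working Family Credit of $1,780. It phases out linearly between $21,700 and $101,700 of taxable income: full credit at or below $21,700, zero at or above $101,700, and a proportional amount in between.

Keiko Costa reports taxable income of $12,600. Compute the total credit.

Energy Efficiency Rebate: income exceeds $12,200 by $400, which is 1 full-or-partial $1,250 increment; reduction = 1 × $60 = $60, leaving $4,380.
Heating Assistance Credit: $12,600 is at or below the $28,200 threshold, so the full $4,860 applies.
Working Family Credit: $12,600 is at or below the $21,700 threshold, so the full $1,780 applies.
Total: $4,380 + $4,860 + $1,780 = $11,020.

$11,020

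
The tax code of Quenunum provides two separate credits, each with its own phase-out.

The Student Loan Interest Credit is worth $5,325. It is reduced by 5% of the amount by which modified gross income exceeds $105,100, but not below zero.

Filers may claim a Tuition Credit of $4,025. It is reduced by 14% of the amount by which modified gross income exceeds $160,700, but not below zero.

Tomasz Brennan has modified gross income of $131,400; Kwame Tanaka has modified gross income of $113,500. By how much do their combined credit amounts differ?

$895

Tomasz ($131,400): Student Loan Interest Credit: 5% of the $26,300 excess over $105,100 is $1,315; credit = $5,325 − $1,315 = $4,010. Tuition Credit: $131,400 is at or below the $160,700 threshold, so the full $4,025 applies. total $4,010 + $4,025 = $8,035
Kwame ($113,500): Student Loan Interest Credit: 5% of the $8,400 excess over $105,100 is $420; credit = $5,325 − $420 = $4,905. Tuition Credit: $113,500 is at or below the $160,700 threshold, so the full $4,025 applies. total $4,905 + $4,025 = $8,930
Difference: |$8,035 − $8,930| = $895.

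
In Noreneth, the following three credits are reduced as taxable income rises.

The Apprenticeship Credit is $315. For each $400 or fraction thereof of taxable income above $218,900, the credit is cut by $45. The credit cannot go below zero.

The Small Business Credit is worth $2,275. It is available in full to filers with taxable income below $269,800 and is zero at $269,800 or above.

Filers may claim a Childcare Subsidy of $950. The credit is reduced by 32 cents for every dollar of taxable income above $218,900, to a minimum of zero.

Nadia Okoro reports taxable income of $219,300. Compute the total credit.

Apprenticeship Credit: income exceeds $218,900 by $400, which is 1 full-or-partial $400 increment; reduction = 1 × $45 = $45, leaving $270.
Small Business Credit: $219,300 is below the $269,800 cutoff, so the full $2,275 applies.
Childcare Subsidy: 32% of the $400 excess over $218,900 is $128; credit = $950 − $128 = $822.
Total: $270 + $2,275 + $822 = $3,367.

$3,367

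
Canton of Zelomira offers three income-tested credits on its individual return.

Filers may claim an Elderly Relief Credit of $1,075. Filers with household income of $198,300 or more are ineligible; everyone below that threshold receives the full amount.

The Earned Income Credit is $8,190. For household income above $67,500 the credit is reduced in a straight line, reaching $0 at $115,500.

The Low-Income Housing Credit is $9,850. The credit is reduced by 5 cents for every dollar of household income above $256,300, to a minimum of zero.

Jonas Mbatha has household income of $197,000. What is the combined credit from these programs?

Elderly Relief Credit: $197,000 is below the $198,300 cutoff, so the full $1,075 applies.
Earned Income Credit: $197,000 is at or above $115,500, so the credit is $0.
Low-Income Housing Credit: $197,000 is at or below the $256,300 threshold, so the full $9,850 applies.
Total: $1,075 + $0 + $9,850 = $10,925.

$10,925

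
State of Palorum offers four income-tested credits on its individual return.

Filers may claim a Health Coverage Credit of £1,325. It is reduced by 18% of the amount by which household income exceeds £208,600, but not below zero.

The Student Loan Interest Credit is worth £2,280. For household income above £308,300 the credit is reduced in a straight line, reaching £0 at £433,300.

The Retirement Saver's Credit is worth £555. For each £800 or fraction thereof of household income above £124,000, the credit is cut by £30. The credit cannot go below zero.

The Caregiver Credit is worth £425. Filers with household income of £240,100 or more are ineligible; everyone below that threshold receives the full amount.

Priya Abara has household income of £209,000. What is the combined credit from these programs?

£3,958

Health Coverage Credit: 18% of the £400 excess over £208,600 is £72; credit = £1,325 − £72 = £1,253.
Student Loan Interest Credit: £209,000 is at or below the £308,300 threshold, so the full £2,280 applies.
Retirement Saver's Credit: income exceeds £124,000 by £85,000 → 107 increments × £30 = £3,210 ≥ base, so the credit is £0.
Caregiver Credit: £209,000 is below the £240,100 cutoff, so the full £425 applies.
Total: £1,253 + £2,280 + £0 + £425 = £3,958.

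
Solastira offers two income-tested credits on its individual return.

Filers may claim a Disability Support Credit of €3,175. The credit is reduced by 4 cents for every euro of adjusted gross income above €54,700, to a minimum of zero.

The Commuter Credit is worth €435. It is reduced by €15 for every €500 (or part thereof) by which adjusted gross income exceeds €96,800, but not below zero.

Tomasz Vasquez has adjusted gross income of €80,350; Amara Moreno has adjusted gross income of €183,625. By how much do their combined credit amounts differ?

€2,584

Tomasz (€80,350): Disability Support Credit: 4% of the €25,650 excess over €54,700 is €1,026; credit = €3,175 − €1,026 = €2,149. Commuter Credit: €80,350 is at or below the €96,800 threshold, so the full €435 applies. total €2,149 + €435 = €2,584
Amara (€183,625): Disability Support Credit: 4% of the €128,925 excess over €54,700 is €5,157 ≥ base, so the credit is €0. Commuter Credit: income exceeds €96,800 by €86,825 → 174 increments × €15 = €2,610 ≥ base, so the credit is €0. total €0 + €0 = €0
Difference: |€2,584 − €0| = €2,584.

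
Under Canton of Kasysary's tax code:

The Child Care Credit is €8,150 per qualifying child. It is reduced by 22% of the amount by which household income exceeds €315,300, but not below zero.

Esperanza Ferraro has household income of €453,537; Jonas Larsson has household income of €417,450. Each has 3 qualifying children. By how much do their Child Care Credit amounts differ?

€1,977

Esperanza (€453,537): Child Care Credit: base = 3 × €8,150 = €24,450. 22% of the €138,237 excess over €315,300 is €30,412.14 ≥ base, so the credit is €0.
Jonas (€417,450): Child Care Credit: base = 3 × €8,150 = €24,450. 22% of the €102,150 excess over €315,300 is €22,473; credit = €24,450 − €22,473 = €1,977.
Difference: |€0 − €1,977| = €1,977.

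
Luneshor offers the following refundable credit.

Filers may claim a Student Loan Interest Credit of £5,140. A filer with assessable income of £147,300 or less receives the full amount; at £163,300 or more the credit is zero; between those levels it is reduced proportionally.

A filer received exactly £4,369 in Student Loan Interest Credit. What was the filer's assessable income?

£149,700

£4,369 is 4,369/5,140 of the full £5,140, so 771/5,140 of the £16,000 range has been used: income = £147,300 + £16,000 × 771/5,140 = £149,700.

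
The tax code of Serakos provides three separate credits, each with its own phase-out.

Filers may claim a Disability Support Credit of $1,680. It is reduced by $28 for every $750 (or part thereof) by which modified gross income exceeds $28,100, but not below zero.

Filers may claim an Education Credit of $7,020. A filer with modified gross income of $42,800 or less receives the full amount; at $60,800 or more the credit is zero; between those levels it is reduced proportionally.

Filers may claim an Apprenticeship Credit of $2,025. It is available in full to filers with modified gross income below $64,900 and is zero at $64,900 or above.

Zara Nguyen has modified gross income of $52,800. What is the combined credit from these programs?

$5,901

Disability Support Credit: income exceeds $28,100 by $24,700, which is 33 full-or-partial $750 increments; reduction = 33 × $28 = $924, leaving $756.
Education Credit: $52,800 is $10,000 into a $18,000 phase-out range, leaving 8,000/18,000 of the credit: $7,020 × 8,000/18,000 = $3,120.
Apprenticeship Credit: $52,800 is below the $64,900 cutoff, so the full $2,025 applies.
Total: $756 + $3,120 + $2,025 = $5,901.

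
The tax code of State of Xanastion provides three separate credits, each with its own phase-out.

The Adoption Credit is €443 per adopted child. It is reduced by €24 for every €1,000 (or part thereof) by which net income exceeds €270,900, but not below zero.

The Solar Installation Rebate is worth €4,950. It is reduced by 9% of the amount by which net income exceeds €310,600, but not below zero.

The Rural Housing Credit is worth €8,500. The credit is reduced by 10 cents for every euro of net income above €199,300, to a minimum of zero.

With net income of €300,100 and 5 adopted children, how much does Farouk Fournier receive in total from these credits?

€6,445

Adoption Credit: base = 5 × €443 = €2,215. income exceeds €270,900 by €29,200, which is 30 full-or-partial €1,000 increments; reduction = 30 × €24 = €720, leaving €1,495.
Solar Installation Rebate: €300,100 is at or below the €310,600 threshold, so the full €4,950 applies.
Rural Housing Credit: 10% of the €100,800 excess over €199,300 is €10,080 ≥ base, so the credit is €0.
Total: €1,495 + €4,950 + €0 = €6,445.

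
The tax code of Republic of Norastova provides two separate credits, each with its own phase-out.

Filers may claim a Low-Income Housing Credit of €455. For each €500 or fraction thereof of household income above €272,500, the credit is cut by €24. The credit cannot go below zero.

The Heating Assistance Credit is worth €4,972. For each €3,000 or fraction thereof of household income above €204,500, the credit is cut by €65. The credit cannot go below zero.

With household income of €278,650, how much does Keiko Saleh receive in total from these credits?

€3,490

Low-Income Housing Credit: income exceeds €272,500 by €6,150, which is 13 full-or-partial €500 increments; reduction = 13 × €24 = €312, leaving €143.
Heating Assistance Credit: income exceeds €204,500 by €74,150, which is 25 full-or-partial €3,000 increments; reduction = 25 × €65 = €1,625, leaving €3,347.
Total: €143 + €3,347 = €3,490.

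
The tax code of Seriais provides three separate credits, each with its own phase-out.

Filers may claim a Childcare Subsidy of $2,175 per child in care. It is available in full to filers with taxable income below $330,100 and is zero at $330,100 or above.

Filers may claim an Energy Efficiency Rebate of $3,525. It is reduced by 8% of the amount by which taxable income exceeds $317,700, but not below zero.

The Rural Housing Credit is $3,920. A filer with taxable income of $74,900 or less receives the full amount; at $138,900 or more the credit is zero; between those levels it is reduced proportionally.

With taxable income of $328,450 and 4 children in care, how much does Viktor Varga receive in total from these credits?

$11,365

Childcare Subsidy: base = 4 × $2,175 = $8,700. $328,450 is below the $330,100 cutoff, so the full $8,700 applies.
Energy Efficiency Rebate: 8% of the $10,750 excess over $317,700 is $860; credit = $3,525 − $860 = $2,665.
Rural Housing Credit: $328,450 is at or above $138,900, so the credit is $0.
Total: $8,700 + $2,665 + $0 = $11,365.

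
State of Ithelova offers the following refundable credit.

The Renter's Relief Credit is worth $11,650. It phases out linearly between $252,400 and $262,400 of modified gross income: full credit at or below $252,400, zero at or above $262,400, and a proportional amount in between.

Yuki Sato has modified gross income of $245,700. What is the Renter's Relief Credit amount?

Renter's Relief Credit: $245,700 is at or below the $252,400 threshold, so the full $11,650 applies.

$11,650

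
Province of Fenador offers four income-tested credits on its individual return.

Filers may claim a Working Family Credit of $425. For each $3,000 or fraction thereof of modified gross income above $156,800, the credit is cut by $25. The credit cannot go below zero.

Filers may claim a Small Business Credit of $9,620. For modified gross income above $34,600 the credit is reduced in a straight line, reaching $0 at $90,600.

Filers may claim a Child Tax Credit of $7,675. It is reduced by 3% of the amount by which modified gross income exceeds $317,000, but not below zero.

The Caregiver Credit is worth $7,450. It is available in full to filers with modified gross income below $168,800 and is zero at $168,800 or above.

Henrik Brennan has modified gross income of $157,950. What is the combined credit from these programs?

Working Family Credit: income exceeds $156,800 by $1,150, which is 1 full-or-partial $3,000 increment; reduction = 1 × $25 = $25, leaving $400.
Small Business Credit: $157,950 is at or above $90,600, so the credit is $0.
Child Tax Credit: $157,950 is at or below the $317,000 threshold, so the full $7,675 applies.
Caregiver Credit: $157,950 is below the $168,800 cutoff, so the full $7,450 applies.
Total: $400 + $0 + $7,675 + $7,450 = $15,525.

$15,525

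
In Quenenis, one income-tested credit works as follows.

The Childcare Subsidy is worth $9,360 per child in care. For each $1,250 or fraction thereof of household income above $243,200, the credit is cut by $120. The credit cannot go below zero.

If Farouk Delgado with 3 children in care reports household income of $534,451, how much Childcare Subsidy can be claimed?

Childcare Subsidy: base = 3 × $9,360 = $28,080. income exceeds $243,200 by $291,251 → 234 increments × $120 = $28,080 ≥ base, so the credit is $0.

$0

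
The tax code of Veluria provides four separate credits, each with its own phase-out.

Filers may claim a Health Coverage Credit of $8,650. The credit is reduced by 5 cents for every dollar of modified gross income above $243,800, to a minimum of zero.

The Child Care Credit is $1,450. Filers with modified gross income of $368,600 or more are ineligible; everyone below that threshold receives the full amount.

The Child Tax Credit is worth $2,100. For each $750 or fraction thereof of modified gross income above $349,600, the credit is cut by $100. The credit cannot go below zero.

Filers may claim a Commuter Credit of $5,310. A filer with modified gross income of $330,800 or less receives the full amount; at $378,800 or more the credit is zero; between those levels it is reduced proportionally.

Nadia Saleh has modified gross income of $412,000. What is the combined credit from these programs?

Health Coverage Credit: 5% of the $168,200 excess over $243,800 is $8,410; credit = $8,650 − $8,410 = $240.
Child Care Credit: $412,000 meets or exceeds the $368,600 cutoff, so the credit is $0.
Child Tax Credit: income exceeds $349,600 by $62,400 → 84 increments × $100 = $8,400 ≥ base, so the credit is $0.
Commuter Credit: $412,000 is at or above $378,800, so the credit is $0.
Total: $240 + $0 + $0 + $0 = $240.

$240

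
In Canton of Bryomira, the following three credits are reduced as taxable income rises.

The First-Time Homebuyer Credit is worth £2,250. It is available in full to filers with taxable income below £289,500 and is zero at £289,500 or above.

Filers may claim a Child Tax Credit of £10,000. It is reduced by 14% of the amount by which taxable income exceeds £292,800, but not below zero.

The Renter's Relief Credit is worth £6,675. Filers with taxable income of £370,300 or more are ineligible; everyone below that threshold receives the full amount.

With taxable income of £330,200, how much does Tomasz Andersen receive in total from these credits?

First-Time Homebuyer Credit: £330,200 meets or exceeds the £289,500 cutoff, so the credit is £0.
Child Tax Credit: 14% of the £37,400 excess over £292,800 is £5,236; credit = £10,000 − £5,236 = £4,764.
Renter's Relief Credit: £330,200 is below the £370,300 cutoff, so the full £6,675 applies.
Total: £0 + £4,764 + £6,675 = £11,439.

£11,439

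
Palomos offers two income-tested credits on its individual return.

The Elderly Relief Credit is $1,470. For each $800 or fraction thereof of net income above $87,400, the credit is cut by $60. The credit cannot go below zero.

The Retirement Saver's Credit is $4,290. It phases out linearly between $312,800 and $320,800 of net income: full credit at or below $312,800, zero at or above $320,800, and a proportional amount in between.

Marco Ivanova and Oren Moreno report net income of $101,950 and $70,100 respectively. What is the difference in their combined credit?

Marco ($101,950): Elderly Relief Credit: income exceeds $87,400 by $14,550, which is 19 full-or-partial $800 increments; reduction = 19 × $60 = $1,140, leaving $330. Retirement Saver's Credit: $101,950 is at or below the $312,800 threshold, so the full $4,290 applies. total $330 + $4,290 = $4,620
Oren ($70,100): Elderly Relief Credit: $70,100 is at or below the $87,400 threshold, so the full $1,470 applies. Retirement Saver's Credit: $70,100 is at or below the $312,800 threshold, so the full $4,290 applies. total $1,470 + $4,290 = $5,760
Difference: |$4,620 − $5,760| = $1,140.

$1,140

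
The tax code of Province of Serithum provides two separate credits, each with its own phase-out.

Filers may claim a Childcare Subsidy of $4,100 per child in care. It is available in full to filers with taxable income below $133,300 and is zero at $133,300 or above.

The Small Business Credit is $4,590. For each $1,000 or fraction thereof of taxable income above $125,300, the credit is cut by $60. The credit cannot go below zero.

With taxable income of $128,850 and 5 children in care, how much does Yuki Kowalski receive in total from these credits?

Childcare Subsidy: base = 5 × $4,100 = $20,500. $128,850 is below the $133,300 cutoff, so the full $20,500 applies.
Small Business Credit: income exceeds $125,300 by $3,550, which is 4 full-or-partial $1,000 increments; reduction = 4 × $60 = $240, leaving $4,350.
Total: $20,500 + $4,350 = $24,850.

$24,850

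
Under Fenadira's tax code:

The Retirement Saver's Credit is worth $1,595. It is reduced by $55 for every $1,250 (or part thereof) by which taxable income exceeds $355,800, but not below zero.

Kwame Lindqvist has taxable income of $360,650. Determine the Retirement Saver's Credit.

Retirement Saver's Credit: income exceeds $355,800 by $4,850, which is 4 full-or-partial $1,250 increments; reduction = 4 × $55 = $220, leaving $1,375.

$1,375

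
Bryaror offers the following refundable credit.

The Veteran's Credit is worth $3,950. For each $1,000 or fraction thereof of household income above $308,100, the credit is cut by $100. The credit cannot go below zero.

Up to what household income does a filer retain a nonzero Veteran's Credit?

$347,100

After 39 increments the reduction is 39 × $100 = $3,900, leaving $50; one more increment wipes it out. Increment 39 ends at excess 39 × $1,000 = $39,000, so the highest qualifying income is $308,100 + $39,000 = $347,100.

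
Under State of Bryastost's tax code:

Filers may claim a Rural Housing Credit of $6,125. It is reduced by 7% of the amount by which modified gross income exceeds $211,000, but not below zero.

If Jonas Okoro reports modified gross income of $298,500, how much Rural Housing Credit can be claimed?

$0

Rural Housing Credit: 7% of the $87,500 excess over $211,000 is $6,125 ≥ base, so the credit is $0.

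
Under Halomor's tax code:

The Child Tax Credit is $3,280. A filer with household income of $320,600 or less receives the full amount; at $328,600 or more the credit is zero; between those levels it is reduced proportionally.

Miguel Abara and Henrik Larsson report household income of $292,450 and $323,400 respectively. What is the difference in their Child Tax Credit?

$1,148

Miguel ($292,450): Child Tax Credit: $292,450 is at or below the $320,600 threshold, so the full $3,280 applies.
Henrik ($323,400): Child Tax Credit: $323,400 is $2,800 into a $8,000 phase-out range, leaving 5,200/8,000 of the credit: $3,280 × 5,200/8,000 = $2,132.
Difference: |$3,280 − $2,132| = $1,148.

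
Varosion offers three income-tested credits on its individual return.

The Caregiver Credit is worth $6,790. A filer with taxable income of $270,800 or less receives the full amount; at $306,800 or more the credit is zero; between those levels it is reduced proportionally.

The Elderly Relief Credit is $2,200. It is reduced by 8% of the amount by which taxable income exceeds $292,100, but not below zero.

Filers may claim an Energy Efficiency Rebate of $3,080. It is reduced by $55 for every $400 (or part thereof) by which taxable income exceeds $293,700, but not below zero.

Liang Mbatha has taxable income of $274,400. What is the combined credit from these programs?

$11,391

Caregiver Credit: $274,400 is $3,600 into a $36,000 phase-out range, leaving 32,400/36,000 of the credit: $6,790 × 32,400/36,000 = $6,111.
Elderly Relief Credit: $274,400 is at or below the $292,100 threshold, so the full $2,200 applies.
Energy Efficiency Rebate: $274,400 is at or below the $293,700 threshold, so the full $3,080 applies.
Total: $6,111 + $2,200 + $3,080 = $11,391.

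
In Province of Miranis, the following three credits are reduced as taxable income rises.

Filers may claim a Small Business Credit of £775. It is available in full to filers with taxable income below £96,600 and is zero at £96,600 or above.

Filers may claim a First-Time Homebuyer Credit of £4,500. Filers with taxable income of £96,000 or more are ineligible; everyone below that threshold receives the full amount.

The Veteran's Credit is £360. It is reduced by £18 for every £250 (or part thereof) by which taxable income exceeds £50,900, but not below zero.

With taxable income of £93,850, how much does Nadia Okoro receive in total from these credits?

£5,275

Small Business Credit: £93,850 is below the £96,600 cutoff, so the full £775 applies.
First-Time Homebuyer Credit: £93,850 is below the £96,000 cutoff, so the full £4,500 applies.
Veteran's Credit: income exceeds £50,900 by £42,950 → 172 increments × £18 = £3,096 ≥ base, so the credit is £0.
Total: £775 + £4,500 + £0 = £5,275.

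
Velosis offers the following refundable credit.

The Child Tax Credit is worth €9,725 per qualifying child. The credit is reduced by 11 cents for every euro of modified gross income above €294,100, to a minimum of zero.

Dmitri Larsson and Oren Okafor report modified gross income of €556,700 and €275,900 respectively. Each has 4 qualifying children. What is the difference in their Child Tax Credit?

Dmitri (€556,700): Child Tax Credit: base = 4 × €9,725 = €38,900. 11% of the €262,600 excess over €294,100 is €28,886; credit = €38,900 − €28,886 = €10,014.
Oren (€275,900): Child Tax Credit: base = 4 × €9,725 = €38,900. €275,900 is at or below the €294,100 threshold, so the full €38,900 applies.
Difference: |€10,014 − €38,900| = €28,886.

€28,886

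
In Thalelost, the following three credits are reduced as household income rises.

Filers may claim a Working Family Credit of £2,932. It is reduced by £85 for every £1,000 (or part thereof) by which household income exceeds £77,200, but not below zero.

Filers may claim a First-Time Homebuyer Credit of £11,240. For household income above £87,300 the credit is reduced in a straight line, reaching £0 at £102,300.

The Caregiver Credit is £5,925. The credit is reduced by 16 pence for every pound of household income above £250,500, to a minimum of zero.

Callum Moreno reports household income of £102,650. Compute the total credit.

Working Family Credit: income exceeds £77,200 by £25,450, which is 26 full-or-partial £1,000 increments; reduction = 26 × £85 = £2,210, leaving £722.
First-Time Homebuyer Credit: £102,650 is at or above £102,300, so the credit is £0.
Caregiver Credit: £102,650 is at or below the £250,500 threshold, so the full £5,925 applies.
Total: £722 + £0 + £5,925 = £6,647.

£6,647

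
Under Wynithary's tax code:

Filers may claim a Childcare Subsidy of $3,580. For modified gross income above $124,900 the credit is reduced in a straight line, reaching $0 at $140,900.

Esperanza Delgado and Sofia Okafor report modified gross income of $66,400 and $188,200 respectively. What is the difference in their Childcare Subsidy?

Esperanza ($66,400): Childcare Subsidy: $66,400 is at or below the $124,900 threshold, so the full $3,580 applies.
Sofia ($188,200): Childcare Subsidy: $188,200 is at or above $140,900, so the credit is $0.
Difference: |$3,580 − $0| = $3,580.

$3,580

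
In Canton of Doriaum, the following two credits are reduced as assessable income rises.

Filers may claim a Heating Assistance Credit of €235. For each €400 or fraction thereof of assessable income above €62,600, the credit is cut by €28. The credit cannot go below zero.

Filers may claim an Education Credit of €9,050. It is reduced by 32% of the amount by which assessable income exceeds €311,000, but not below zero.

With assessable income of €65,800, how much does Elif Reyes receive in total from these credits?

€9,061

Heating Assistance Credit: income exceeds €62,600 by €3,200, which is 8 full-or-partial €400 increments; reduction = 8 × €28 = €224, leaving €11.
Education Credit: €65,800 is at or below the €311,000 threshold, so the full €9,050 applies.
Total: €11 + €9,050 = €9,061.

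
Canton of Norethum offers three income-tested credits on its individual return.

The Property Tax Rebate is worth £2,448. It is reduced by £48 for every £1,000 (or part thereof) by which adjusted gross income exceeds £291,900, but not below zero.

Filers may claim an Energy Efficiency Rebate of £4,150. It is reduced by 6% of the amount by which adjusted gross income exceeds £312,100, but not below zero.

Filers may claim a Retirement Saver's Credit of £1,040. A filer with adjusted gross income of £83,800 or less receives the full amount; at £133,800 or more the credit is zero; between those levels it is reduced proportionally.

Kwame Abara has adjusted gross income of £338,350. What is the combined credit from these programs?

£2,767

Property Tax Rebate: income exceeds £291,900 by £46,450, which is 47 full-or-partial £1,000 increments; reduction = 47 × £48 = £2,256, leaving £192.
Energy Efficiency Rebate: 6% of the £26,250 excess over £312,100 is £1,575; credit = £4,150 − £1,575 = £2,575.
Retirement Saver's Credit: £338,350 is at or above £133,800, so the credit is £0.
Total: £192 + £2,575 + £0 = £2,767.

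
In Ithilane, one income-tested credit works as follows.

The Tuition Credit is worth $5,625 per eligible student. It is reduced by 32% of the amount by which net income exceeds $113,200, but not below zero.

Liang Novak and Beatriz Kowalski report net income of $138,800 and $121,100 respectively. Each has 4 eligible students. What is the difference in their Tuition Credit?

$5,664

Liang ($138,800): Tuition Credit: base = 4 × $5,625 = $22,500. 32% of the $25,600 excess over $113,200 is $8,192; credit = $22,500 − $8,192 = $14,308.
Beatriz ($121,100): Tuition Credit: base = 4 × $5,625 = $22,500. 32% of the $7,900 excess over $113,200 is $2,528; credit = $22,500 − $2,528 = $19,972.
Difference: |$14,308 − $19,972| = $5,664.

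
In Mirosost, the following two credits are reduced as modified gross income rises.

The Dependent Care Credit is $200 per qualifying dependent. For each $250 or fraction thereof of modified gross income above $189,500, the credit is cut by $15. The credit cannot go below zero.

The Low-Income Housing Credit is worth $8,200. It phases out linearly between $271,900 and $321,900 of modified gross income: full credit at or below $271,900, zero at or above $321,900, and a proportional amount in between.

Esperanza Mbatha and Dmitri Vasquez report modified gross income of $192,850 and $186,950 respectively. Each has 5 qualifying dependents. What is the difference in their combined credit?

$210

Esperanza ($192,850): Dependent Care Credit: base = 5 × $200 = $1,000. income exceeds $189,500 by $3,350, which is 14 full-or-partial $250 increments; reduction = 14 × $15 = $210, leaving $790. Low-Income Housing Credit: $192,850 is at or below the $271,900 threshold, so the full $8,200 applies. total $790 + $8,200 = $8,990
Dmitri ($186,950): Dependent Care Credit: base = 5 × $200 = $1,000. $186,950 is at or below the $189,500 threshold, so the full $1,000 applies. Low-Income Housing Credit: $186,950 is at or below the $271,900 threshold, so the full $8,200 applies. total $1,000 + $8,200 = $9,200
Difference: |$8,990 − $9,200| = $210.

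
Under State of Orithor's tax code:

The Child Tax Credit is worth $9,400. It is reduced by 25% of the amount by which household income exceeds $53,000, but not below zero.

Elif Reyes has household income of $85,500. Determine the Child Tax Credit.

$1,275

Child Tax Credit: 25% of the $32,500 excess over $53,000 is $8,125; credit = $9,400 − $8,125 = $1,275.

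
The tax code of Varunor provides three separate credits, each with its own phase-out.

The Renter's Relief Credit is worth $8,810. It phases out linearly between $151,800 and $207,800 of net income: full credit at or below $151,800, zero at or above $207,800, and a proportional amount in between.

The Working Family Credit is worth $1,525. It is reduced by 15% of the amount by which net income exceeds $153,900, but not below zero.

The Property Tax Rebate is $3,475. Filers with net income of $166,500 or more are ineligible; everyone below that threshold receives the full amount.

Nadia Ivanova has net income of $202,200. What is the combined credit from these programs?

Renter's Relief Credit: $202,200 is $50,400 into a $56,000 phase-out range, leaving 5,600/56,000 of the credit: $8,810 × 5,600/56,000 = $881.
Working Family Credit: 15% of the $48,300 excess over $153,900 is $7,245 ≥ base, so the credit is $0.
Property Tax Rebate: $202,200 meets or exceeds the $166,500 cutoff, so the credit is $0.
Total: $881 + $0 + $0 = $881.

$881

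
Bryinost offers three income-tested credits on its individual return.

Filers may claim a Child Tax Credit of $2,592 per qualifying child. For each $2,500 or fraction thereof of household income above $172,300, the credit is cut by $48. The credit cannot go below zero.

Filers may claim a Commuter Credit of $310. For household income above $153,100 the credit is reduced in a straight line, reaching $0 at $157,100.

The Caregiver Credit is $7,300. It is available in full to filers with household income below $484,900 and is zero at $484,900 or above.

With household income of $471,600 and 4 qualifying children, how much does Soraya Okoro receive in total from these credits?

Child Tax Credit: base = 4 × $2,592 = $10,368. income exceeds $172,300 by $299,300, which is 120 full-or-partial $2,500 increments; reduction = 120 × $48 = $5,760, leaving $4,608.
Commuter Credit: $471,600 is at or above $157,100, so the credit is $0.
Caregiver Credit: $471,600 is below the $484,900 cutoff, so the full $7,300 applies.
Total: $4,608 + $0 + $7,300 = $11,908.

$11,908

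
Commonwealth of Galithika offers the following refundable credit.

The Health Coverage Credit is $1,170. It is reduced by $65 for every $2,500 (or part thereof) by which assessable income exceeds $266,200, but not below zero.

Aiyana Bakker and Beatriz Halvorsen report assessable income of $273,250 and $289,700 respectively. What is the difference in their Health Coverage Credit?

Aiyana ($273,250): Health Coverage Credit: income exceeds $266,200 by $7,050, which is 3 full-or-partial $2,500 increments; reduction = 3 × $65 = $195, leaving $975.
Beatriz ($289,700): Health Coverage Credit: income exceeds $266,200 by $23,500, which is 10 full-or-partial $2,500 increments; reduction = 10 × $65 = $650, leaving $520.
Difference: |$975 − $520| = $455.

$455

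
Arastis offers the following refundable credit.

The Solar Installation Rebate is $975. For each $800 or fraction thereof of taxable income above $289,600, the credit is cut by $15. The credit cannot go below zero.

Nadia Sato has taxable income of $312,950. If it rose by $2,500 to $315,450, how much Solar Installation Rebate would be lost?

At $312,950 — income exceeds $289,600 by $23,350, which is 30 full-or-partial $800 increments; reduction = 30 × $15 = $450, leaving $525.
At $315,450 — income exceeds $289,600 by $25,850, which is 33 full-or-partial $800 increments; reduction = 33 × $15 = $495, leaving $480.
Lost: $525 − $480 = $45.

$45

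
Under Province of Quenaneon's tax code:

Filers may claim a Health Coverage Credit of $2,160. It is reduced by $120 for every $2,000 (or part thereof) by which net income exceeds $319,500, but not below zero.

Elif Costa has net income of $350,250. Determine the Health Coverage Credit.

$240

Health Coverage Credit: income exceeds $319,500 by $30,750, which is 16 full-or-partial $2,000 increments; reduction = 16 × $120 = $1,920, leaving $240.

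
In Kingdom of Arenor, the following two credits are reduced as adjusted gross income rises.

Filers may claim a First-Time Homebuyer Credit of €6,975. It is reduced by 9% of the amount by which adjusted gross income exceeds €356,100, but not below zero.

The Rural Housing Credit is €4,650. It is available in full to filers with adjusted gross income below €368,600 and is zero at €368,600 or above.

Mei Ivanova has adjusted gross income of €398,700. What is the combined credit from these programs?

First-Time Homebuyer Credit: 9% of the €42,600 excess over €356,100 is €3,834; credit = €6,975 − €3,834 = €3,141.
Rural Housing Credit: €398,700 meets or exceeds the €368,600 cutoff, so the credit is €0.
Total: €3,141 + €0 = €3,141.

€3,141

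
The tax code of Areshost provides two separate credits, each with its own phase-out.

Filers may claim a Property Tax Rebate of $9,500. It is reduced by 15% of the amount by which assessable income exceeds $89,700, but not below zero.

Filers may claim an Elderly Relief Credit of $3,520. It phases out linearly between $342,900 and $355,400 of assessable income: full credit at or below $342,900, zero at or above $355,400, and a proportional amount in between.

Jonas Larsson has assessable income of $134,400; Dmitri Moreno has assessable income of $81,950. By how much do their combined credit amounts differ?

Jonas ($134,400): Property Tax Rebate: 15% of the $44,700 excess over $89,700 is $6,705; credit = $9,500 − $6,705 = $2,795. Elderly Relief Credit: $134,400 is at or below the $342,900 threshold, so the full $3,520 applies. total $2,795 + $3,520 = $6,315
Dmitri ($81,950): Property Tax Rebate: $81,950 is at or below the $89,700 threshold, so the full $9,500 applies. Elderly Relief Credit: $81,950 is at or below the $342,900 threshold, so the full $3,520 applies. total $9,500 + $3,520 = $13,020
Difference: |$6,315 − $13,020| = $6,705.

$6,705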